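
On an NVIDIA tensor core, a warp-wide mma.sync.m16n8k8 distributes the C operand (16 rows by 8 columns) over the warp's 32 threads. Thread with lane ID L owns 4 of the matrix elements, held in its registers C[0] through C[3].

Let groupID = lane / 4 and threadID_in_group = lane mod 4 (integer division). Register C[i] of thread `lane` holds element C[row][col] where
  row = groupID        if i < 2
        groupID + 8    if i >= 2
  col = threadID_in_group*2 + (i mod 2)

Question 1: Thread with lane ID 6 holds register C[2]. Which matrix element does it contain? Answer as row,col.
lane 6->6/4=1, 6 mod 4=2
i=2  r:1+8->9  c:2·2+0->4

9,4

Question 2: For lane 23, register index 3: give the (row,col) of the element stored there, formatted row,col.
13,7

23: G=5,T=3
[3] (5+8,3*2+1) = (13,7)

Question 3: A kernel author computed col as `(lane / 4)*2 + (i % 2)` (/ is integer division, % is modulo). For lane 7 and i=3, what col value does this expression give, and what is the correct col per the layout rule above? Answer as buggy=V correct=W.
buggy=3 correct=7

`(lane / 4)*2 + (i % 2)`[7,3]->3
lane 7: gid=1 (7/4), tid=3 (7%4)
i=3: r=1+8=9, c=3*2+1=7
col: 3 vs 7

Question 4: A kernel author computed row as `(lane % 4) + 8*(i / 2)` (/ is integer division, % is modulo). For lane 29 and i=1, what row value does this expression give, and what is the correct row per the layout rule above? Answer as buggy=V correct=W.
buggy=1 correct=7

`(lane % 4) + 8*(i / 2)`[29,1]⇒1
lane 29: gr=7 (29/4), th=1 (29%4)
i=1: r=7+0=7, c=1*2+1=3
row: 1 vs 7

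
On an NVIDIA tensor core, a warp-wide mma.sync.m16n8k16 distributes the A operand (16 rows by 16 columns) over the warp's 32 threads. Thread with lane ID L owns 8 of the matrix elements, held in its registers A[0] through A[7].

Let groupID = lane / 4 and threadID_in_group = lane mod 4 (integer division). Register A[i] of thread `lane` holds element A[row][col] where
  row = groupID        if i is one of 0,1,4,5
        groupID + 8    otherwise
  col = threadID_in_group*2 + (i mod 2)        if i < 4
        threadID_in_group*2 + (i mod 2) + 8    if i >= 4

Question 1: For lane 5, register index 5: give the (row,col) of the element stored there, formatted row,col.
1,11

L=5→G=5>>2=1, T=5&3=1
[5]→row 1+0=1  col 1·2+1+8=11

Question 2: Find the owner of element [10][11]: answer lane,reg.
r=10→G=2,rhi=1  c=11→chi=1,T=1,p=1
L=2*4+1=9  i=1*4+1*2+1=7

9,7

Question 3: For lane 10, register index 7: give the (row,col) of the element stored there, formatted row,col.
L=10->gid=10>>2=2, tid=10&3=2
[7]->row 2+8=10  col 2·2+1+8=13

10,13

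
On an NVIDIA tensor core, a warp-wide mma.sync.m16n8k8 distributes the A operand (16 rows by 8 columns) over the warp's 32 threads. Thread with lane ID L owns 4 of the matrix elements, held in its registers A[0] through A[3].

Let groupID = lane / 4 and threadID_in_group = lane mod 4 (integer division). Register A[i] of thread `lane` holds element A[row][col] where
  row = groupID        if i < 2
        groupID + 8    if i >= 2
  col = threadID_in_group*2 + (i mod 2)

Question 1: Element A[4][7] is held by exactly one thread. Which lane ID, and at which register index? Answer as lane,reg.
19,1

r=4→G=4,rhi=0  c=7→T=3,p=1
L=4*4+3=19  i=0*2+1=1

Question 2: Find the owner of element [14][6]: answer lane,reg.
27,2

r=14⇒gr=6,Rb=1  c=6⇒th=3,odd=0
L=6*4+3=27  i=1*2+0=2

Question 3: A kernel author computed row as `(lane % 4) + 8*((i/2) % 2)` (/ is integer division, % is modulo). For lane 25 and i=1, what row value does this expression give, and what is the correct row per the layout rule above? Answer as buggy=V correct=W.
buggy=1 correct=6

`(lane % 4) + 8*((i/2) % 2)`[25,1]->1
25: gid=6,tid=1
[1] (6+0,1*2+1) = (6,3)
row: 1 vs 6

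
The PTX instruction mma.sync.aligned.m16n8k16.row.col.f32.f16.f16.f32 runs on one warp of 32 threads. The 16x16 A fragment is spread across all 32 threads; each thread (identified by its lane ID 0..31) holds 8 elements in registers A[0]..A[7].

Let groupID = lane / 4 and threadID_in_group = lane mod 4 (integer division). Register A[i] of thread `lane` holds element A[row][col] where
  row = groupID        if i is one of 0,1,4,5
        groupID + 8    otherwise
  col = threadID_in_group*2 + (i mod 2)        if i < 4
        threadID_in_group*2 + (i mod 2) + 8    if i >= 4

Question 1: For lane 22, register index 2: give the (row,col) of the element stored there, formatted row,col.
13,4

lane 22: g=5 (22/4), t=2 (22%4)
i=2: r=5+8=13, c=2*2+0+0=4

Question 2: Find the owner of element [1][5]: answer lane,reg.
r: 1->gid=1,r8=0  c: 5->c8=0,tid=2,i&1=1
L=1*4+2=6  i=0*4+0*2+1=1

6,1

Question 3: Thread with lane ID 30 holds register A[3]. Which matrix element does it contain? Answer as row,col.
lane 30: G=7 (30/4), T=2 (30%4)
i=3: r=7+8=15, c=2*2+1+0=5

15,5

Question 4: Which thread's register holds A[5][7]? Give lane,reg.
23,1

r=5⇒gr=5,Rb=0  c=7⇒Cb=0,th=3,odd=1
L=5*4+3=23  i=0*4+0*2+1=1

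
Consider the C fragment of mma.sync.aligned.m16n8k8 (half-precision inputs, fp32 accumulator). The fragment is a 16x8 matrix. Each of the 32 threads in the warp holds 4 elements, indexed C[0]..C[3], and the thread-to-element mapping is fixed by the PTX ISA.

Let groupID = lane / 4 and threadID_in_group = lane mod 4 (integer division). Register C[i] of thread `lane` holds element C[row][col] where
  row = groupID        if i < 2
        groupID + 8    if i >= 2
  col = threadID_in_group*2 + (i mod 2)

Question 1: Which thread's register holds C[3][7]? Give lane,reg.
r=3→G=3,rhi=0  c=7→T=3,p=1
L=3*4+3=15  i=0*2+1=1

15,1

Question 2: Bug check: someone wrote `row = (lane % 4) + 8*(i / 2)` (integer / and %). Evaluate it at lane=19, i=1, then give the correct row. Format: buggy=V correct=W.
`(lane % 4) + 8*(i / 2)`[19,1]⇒3
lane 19⇒19/4=4, 19 mod 4=3
i=1  r:4+0⇒4  c:2·3+1⇒7
row: 3 vs 4

buggy=3 correct=4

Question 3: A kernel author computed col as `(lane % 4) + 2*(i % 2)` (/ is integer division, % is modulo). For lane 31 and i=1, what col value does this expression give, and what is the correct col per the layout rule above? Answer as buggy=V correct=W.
`(lane % 4) + 2*(i % 2)`[31,1]=>5
31: grp=7,tig=3
[1] (7+0,3*2+1) = (7,7)
col: 5 vs 7

buggy=5 correct=7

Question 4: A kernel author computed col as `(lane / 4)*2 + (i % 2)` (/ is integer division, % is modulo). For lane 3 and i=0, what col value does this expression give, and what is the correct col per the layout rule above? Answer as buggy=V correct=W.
buggy=0 correct=6

`(lane / 4)*2 + (i % 2)`[3,0]->0
lane 3->3/4=0, 3 mod 4=3
i=0  r:0+0->0  c:2·3+0->6
col: 0 vs 6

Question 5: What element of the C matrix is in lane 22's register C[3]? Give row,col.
13,5

lane 22: gr=5 (22/4), th=2 (22%4)
i=3: r=5+8=13, c=2*2+1=5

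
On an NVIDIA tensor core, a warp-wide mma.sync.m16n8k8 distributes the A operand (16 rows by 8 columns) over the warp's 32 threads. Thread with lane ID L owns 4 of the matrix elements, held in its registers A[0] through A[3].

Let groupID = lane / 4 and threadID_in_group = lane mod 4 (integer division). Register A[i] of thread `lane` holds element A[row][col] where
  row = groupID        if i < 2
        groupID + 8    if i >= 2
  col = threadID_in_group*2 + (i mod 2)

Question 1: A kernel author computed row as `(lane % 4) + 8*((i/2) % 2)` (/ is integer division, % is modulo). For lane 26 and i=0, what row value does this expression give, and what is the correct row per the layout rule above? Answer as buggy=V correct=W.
buggy=2 correct=6

`(lane % 4) + 8*((i/2) % 2)`[26,0]=>2
lane 26: grp=6 (26/4), tig=2 (26%4)
i=0: r=6+0=6, c=2*2+0=4
row: 2 vs 6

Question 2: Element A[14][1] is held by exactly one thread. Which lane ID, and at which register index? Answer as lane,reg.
24,3

r=14⇒gr=6,Rb=1  c=1⇒th=0,odd=1
L=6*4+0=24  i=1*2+1=3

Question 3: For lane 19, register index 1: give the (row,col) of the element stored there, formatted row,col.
lane 19: G=4 (19/4), T=3 (19%4)
i=1: r=4+0=4, c=3*2+1=7

4,7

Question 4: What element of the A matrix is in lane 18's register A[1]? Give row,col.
4,5

lane 18->18/4=4, 18 mod 4=2
i=1  r:4+0->4  c:2·2+1->5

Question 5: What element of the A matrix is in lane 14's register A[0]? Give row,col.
lane 14→14/4=3, 14 mod 4=2
i=0  r:3+0→3  c:2·2+0→4

3,4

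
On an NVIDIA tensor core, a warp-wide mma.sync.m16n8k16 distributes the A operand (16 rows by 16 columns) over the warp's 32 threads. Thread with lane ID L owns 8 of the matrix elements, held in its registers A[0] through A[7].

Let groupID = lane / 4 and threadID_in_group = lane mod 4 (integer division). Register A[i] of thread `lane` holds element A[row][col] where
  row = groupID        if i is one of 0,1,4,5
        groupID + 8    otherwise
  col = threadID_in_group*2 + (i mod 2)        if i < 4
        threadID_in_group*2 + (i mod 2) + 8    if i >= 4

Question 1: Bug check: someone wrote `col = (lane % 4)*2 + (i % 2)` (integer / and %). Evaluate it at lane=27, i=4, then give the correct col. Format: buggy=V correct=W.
`(lane % 4)*2 + (i % 2)`[27,4]->6
L=27->g=27>>2=6, t=27&3=3
[4]->row 6+0=6  col 3·2+0+8=14
col: 6 vs 14

buggy=6 correct=14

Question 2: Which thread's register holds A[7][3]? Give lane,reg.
29,1

r=7->g=7,rb=0  c=3->cb=0,t=1,b0=1
L=7*4+1=29  i=0*4+0*2+1=1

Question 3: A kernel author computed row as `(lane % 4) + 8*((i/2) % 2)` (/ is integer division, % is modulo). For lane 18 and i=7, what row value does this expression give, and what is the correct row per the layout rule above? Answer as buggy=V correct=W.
buggy=10 correct=12

`(lane % 4) + 8*((i/2) % 2)`[18,7]⇒10
L=18⇒gr=18>>2=4, th=18&3=2
[7]⇒row 4+8=12  col 2·2+1+8=13
row: 10 vs 12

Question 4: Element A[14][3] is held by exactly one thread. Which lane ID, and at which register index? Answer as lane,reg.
25,3

r: 14->gid=6,r8=1  c: 3->c8=0,tid=1,i&1=1
L=6*4+1=25  i=0*4+1*2+1=3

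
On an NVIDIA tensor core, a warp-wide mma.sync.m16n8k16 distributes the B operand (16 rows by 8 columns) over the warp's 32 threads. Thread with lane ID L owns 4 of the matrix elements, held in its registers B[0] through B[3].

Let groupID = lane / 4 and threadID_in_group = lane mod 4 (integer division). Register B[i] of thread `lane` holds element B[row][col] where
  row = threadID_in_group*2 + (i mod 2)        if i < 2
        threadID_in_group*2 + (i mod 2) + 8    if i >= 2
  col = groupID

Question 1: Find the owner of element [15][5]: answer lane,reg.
23,3

c=5->g=5  r=15->rb=1,t=3,b0=1
L=5*4+3=23  i=1*2+1=3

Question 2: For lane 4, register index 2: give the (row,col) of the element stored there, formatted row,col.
8,1

L=4->gid=4>>2=1, tid=4&3=0
[2]->row 0·2+0+8=8  col gid=1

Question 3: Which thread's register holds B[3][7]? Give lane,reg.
29,1

c:7=>grp=7  r:3=>rB=0,tig=1,lo=1
L=7*4+1=29  i=0*2+1=1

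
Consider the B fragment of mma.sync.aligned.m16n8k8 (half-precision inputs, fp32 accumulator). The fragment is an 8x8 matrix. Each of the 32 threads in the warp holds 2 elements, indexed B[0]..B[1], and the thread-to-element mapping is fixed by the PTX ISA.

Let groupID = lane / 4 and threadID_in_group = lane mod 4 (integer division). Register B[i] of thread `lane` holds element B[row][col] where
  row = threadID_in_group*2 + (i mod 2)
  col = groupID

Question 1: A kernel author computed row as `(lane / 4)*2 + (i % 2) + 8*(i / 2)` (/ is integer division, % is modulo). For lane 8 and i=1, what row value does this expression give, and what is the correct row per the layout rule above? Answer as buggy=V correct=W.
`(lane / 4)*2 + (i % 2) + 8*(i / 2)`[8,1]->5
L=8->g=8>>2=2, t=8&3=0
[1]->row 0·2+1=1  col g=2
row: 5 vs 1

buggy=5 correct=1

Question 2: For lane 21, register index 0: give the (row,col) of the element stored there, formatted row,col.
2,5

21: G=5,T=1
[0] (1*2+0,5) = (2,5)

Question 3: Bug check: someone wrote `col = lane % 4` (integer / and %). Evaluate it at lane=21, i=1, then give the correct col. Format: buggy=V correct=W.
buggy=1 correct=5

`lane % 4`[21,1]->1
L=21->g=21>>2=5, t=21&3=1
[1]->row 1·2+1=3  col g=5
col: 1 vs 5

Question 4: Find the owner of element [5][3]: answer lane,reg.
14,1

c:3=>grp=3  r:5=>tig=2,lo=1
L=3*4+2=14  i=1=1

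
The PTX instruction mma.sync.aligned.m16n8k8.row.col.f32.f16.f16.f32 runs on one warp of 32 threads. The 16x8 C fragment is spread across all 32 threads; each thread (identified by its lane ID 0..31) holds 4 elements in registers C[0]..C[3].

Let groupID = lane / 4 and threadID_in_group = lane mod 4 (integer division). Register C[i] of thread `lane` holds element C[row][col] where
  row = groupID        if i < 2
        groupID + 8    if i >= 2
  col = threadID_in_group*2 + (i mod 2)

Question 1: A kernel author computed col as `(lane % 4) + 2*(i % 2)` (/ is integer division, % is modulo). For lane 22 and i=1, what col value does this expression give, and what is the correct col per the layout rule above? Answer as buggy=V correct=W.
buggy=4 correct=5

`(lane % 4) + 2*(i % 2)`[22,1]⇒4
lane 22: gr=5 (22/4), th=2 (22%4)
i=1: r=5+0=5, c=2*2+1=5
col: 4 vs 5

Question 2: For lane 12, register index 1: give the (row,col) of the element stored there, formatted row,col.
3,1

L=12->g=12>>2=3, t=12&3=0
[1]->row 3+0=3  col 0·2+1=1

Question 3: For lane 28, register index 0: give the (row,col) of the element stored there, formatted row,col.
7,0

lane 28⇒28/4=7, 28 mod 4=0
i=0  r:7+0⇒7  c:2·0+0⇒0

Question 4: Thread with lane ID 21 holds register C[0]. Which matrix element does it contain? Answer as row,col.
5,2

lane 21: g=5 (21/4), t=1 (21%4)
i=0: r=5+0=5, c=1*2+0=2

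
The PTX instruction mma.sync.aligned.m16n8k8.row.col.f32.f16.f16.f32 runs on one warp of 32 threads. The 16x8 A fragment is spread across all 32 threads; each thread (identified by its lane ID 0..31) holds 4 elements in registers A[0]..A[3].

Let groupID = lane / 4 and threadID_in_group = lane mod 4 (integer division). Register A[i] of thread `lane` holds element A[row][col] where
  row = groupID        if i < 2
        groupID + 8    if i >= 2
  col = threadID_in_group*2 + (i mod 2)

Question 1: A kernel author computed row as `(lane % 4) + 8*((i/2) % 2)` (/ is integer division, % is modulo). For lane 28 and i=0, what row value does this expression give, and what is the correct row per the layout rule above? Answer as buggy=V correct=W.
buggy=0 correct=7

`(lane % 4) + 8*((i/2) % 2)`[28,0]=>0
lane 28=>28/4=7, 28 mod 4=0
i=0  r:7+0=>7  c:2·0+0=>0
row: 0 vs 7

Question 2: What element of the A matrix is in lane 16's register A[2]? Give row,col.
L=16=>grp=16>>2=4, tig=16&3=0
[2]=>row 4+8=12  col 0·2+0=0

12,0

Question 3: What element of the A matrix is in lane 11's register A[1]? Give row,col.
2,7

L=11->g=11>>2=2, t=11&3=3
[1]->row 2+0=2  col 3·2+1=7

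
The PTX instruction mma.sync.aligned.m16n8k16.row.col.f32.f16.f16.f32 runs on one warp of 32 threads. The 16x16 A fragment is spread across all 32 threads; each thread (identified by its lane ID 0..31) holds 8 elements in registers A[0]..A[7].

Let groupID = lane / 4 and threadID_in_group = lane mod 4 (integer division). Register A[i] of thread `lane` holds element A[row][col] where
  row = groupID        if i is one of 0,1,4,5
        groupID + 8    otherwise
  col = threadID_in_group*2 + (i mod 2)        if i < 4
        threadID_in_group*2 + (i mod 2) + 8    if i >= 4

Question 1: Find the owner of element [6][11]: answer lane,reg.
25,5

r:6=>grp=6,rB=0  c:11=>cB=1,tig=1,lo=1
L=6*4+1=25  i=1*4+0*2+1=5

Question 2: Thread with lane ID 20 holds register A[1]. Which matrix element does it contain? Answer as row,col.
L=20⇒gr=20>>2=5, th=20&3=0
[1]⇒row 5+0=5  col 0·2+1+0=1

5,1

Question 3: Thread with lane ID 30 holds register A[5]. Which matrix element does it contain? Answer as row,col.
7,13

lane 30->30/4=7, 30 mod 4=2
i=5  r:7+0->7  c:2·2+1+8->13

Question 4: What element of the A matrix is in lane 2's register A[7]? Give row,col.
lane 2: g=0 (2/4), t=2 (2%4)
i=7: r=0+8=8, c=2*2+1+8=13

8,13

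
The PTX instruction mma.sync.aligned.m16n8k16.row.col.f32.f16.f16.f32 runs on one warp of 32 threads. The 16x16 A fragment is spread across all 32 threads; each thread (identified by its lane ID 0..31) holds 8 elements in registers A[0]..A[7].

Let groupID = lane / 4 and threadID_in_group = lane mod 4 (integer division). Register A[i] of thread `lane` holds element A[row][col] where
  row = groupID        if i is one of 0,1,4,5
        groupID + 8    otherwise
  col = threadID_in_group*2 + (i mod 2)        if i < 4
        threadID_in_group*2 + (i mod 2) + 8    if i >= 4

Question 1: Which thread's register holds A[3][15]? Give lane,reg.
15,5

r=3->g=3,rb=0  c=15->cb=1,t=3,b0=1
L=3*4+3=15  i=1*4+0*2+1=5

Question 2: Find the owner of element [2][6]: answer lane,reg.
11,0

r=2->g=2,rb=0  c=6->cb=0,t=3,b0=0
L=2*4+3=11  i=0*4+0*2+0=0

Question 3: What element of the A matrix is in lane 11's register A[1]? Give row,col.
2,7

L=11⇒gr=11>>2=2, th=11&3=3
[1]⇒row 2+0=2  col 3·2+1+0=7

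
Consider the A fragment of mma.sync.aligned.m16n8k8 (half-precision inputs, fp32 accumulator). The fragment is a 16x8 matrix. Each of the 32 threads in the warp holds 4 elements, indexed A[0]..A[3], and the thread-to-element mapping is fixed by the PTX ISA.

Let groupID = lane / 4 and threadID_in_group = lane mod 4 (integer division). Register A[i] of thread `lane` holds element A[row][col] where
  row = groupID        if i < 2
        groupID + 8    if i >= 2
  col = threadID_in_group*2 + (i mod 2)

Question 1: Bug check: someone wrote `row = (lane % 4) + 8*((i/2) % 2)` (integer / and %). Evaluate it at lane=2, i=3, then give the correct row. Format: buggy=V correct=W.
buggy=10 correct=8

`(lane % 4) + 8*((i/2) % 2)`[2,3]->10
L=2->g=2>>2=0, t=2&3=2
[3]->row 0+8=8  col 2·2+1=5
row: 10 vs 8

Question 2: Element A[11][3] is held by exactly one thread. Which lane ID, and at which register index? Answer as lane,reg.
r=11→G=3,rhi=1  c=3→T=1,p=1
L=3*4+1=13  i=1*2+1=3

13,3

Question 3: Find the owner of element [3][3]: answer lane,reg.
13,1

r:3=>grp=3,rB=0  c:3=>tig=1,lo=1
L=3*4+1=13  i=0*2+1=1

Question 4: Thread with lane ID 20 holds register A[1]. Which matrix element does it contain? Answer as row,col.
5,1

20: g=5,t=0
[1] (5+0,0*2+1) = (5,1)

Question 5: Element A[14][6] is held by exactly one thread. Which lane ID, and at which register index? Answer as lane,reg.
27,2

r=14->g=6,rb=1  c=6->t=3,b0=0
L=6*4+3=27  i=1*2+0=2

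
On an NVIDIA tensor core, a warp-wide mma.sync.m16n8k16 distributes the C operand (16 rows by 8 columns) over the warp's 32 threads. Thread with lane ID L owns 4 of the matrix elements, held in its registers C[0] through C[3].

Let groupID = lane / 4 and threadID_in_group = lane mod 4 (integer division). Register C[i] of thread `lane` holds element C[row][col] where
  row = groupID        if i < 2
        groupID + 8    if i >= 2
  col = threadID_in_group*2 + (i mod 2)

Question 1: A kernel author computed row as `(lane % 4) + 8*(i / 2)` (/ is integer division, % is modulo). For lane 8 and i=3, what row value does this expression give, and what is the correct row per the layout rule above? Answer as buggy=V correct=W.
buggy=8 correct=10

`(lane % 4) + 8*(i / 2)`[8,3]->8
L=8->g=8>>2=2, t=8&3=0
[3]->row 2+8=10  col 0·2+1=1
row: 8 vs 10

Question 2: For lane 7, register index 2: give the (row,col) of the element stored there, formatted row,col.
7: gr=1,th=3
[2] (1+8,3*2+0) = (9,6)

9,6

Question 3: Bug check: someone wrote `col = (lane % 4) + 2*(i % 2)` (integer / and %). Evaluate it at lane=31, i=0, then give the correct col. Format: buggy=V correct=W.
`(lane % 4) + 2*(i % 2)`[31,0]→3
31: G=7,T=3
[0] (7+0,3*2+0) = (7,6)
col: 3 vs 6

buggy=3 correct=6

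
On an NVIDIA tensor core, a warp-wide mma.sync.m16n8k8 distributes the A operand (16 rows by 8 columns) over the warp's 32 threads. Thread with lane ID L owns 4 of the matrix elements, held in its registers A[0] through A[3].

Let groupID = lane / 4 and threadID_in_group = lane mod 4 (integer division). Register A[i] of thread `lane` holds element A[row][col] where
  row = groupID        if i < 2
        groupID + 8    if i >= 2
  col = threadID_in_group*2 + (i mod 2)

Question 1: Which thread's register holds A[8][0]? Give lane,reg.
0,2

r=8→G=0,rhi=1  c=0→T=0,p=0
L=0*4+0=0  i=1*2+0=2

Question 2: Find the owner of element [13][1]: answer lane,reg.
r=13->g=5,rb=1  c=1->t=0,b0=1
L=5*4+0=20  i=1*2+1=3

20,3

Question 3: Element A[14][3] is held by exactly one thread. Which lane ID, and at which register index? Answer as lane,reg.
r: 14->gid=6,r8=1  c: 3->tid=1,i&1=1
L=6*4+1=25  i=1*2+1=3

25,3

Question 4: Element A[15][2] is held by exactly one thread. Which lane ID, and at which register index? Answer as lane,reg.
29,2

r=15→G=7,rhi=1  c=2→T=1,p=0
L=7*4+1=29  i=1*2+0=2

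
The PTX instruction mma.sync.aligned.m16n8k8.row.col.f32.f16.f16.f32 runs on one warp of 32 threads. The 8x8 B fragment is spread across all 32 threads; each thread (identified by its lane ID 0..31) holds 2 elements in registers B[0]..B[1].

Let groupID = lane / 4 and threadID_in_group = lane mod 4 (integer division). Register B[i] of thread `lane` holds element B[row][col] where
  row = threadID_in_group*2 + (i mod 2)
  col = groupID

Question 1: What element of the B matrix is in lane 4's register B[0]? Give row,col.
0,1

L=4=>grp=4>>2=1, tig=4&3=0
[0]=>row 0·2+0=0  col grp=1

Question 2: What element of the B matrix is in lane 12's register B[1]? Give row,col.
1,3

lane 12=>12/4=3, 12 mod 4=0
i=1  r:2·0+1=>1  c:3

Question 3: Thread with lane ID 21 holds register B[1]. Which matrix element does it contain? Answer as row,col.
3,5

21: grp=5,tig=1
[1] (1*2+1,5) = (3,5)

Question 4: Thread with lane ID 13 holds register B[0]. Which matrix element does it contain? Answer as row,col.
2,3

lane 13: grp=3 (13/4), tig=1 (13%4)
i=0: r=1*2+0=2, c=grp=3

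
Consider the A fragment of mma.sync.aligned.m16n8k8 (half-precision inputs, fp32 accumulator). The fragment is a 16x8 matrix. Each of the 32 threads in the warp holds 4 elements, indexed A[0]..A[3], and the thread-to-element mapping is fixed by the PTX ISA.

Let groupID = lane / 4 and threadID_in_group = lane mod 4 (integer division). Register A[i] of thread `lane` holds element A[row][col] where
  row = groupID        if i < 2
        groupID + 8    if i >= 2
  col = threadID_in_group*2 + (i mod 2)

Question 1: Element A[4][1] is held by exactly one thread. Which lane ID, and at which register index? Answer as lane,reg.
r=4->g=4,rb=0  c=1->t=0,b0=1
L=4*4+0=16  i=0*2+1=1

16,1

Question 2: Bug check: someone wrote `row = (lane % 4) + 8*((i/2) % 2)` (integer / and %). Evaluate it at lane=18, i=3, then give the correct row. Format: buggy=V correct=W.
buggy=10 correct=12

`(lane % 4) + 8*((i/2) % 2)`[18,3]->10
lane 18->18/4=4, 18 mod 4=2
i=3  r:4+8->12  c:2·2+1->5
row: 10 vs 12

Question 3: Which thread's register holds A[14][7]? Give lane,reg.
r: 14->gid=6,r8=1  c: 7->tid=3,i&1=1
L=6*4+3=27  i=1*2+1=3

27,3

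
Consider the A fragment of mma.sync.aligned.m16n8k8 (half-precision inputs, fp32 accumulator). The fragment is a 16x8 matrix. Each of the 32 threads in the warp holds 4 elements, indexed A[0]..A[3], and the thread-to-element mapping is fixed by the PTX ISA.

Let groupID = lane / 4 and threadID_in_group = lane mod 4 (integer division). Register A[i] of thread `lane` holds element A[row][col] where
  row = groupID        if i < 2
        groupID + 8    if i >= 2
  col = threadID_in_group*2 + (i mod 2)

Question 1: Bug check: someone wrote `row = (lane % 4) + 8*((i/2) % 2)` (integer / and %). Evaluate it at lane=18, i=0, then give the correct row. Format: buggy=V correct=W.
buggy=2 correct=4

`(lane % 4) + 8*((i/2) % 2)`[18,0]->2
L=18->g=18>>2=4, t=18&3=2
[0]->row 4+0=4  col 2·2+0=4
row: 2 vs 4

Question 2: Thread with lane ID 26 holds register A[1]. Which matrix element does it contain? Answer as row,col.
lane 26->26/4=6, 26 mod 4=2
i=1  r:6+0->6  c:2·2+1->5

6,5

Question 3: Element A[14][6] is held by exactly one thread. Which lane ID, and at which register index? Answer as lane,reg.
r: 14->gid=6,r8=1  c: 6->tid=3,i&1=0
L=6*4+3=27  i=1*2+0=2

27,2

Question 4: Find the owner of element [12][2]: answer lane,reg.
17,2

r: 12->gid=4,r8=1  c: 2->tid=1,i&1=0
L=4*4+1=17  i=1*2+0=2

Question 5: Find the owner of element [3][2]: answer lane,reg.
r=3->g=3,rb=0  c=2->t=1,b0=0
L=3*4+1=13  i=0*2+0=0

13,0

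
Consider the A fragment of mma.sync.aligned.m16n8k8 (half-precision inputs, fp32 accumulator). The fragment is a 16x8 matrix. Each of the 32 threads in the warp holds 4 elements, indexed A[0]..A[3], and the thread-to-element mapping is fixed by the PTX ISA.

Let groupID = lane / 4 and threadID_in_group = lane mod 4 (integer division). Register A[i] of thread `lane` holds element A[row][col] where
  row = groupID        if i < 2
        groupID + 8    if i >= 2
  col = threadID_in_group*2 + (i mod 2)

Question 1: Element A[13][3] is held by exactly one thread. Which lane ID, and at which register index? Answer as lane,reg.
r: 13->gid=5,r8=1  c: 3->tid=1,i&1=1
L=5*4+1=21  i=1*2+1=3

21,3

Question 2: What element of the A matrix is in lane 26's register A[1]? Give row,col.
6,5

26: grp=6,tig=2
[1] (6+0,2*2+1) = (6,5)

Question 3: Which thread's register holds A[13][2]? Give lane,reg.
21,2

r=13⇒gr=5,Rb=1  c=2⇒th=1,odd=0
L=5*4+1=21  i=1*2+0=2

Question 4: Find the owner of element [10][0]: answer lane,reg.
8,2

r=10->g=2,rb=1  c=0->t=0,b0=0
L=2*4+0=8  i=1*2+0=2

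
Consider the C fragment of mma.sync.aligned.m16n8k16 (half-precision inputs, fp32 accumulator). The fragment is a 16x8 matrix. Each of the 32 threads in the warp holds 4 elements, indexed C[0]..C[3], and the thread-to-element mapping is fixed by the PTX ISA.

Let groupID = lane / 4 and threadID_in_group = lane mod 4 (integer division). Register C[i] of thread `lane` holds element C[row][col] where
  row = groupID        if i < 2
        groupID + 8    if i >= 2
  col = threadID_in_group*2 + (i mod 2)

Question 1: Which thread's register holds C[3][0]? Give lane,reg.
r:3=>grp=3,rB=0  c:0=>tig=0,lo=0
L=3*4+0=12  i=0*2+0=0

12,0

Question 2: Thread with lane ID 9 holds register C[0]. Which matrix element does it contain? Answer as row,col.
2,2

lane 9⇒9/4=2, 9 mod 4=1
i=0  r:2+0⇒2  c:2·1+0⇒2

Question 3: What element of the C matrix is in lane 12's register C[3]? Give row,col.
L=12->g=12>>2=3, t=12&3=0
[3]->row 3+8=11  col 0·2+1=1

11,1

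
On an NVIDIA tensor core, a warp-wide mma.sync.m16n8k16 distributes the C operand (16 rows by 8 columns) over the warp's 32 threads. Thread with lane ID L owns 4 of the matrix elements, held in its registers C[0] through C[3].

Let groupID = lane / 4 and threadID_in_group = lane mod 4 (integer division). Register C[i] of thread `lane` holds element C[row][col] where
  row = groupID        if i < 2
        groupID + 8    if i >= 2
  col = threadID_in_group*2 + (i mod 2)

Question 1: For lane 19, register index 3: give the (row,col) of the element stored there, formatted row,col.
19: G=4,T=3
[3] (4+8,3*2+1) = (12,7)

12,7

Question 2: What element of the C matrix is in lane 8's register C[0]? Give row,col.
2,0

L=8→G=8>>2=2, T=8&3=0
[0]→row 2+0=2  col 0·2+0=0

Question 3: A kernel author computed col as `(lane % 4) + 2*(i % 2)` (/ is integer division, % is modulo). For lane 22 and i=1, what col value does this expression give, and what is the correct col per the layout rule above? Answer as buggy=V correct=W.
`(lane % 4) + 2*(i % 2)`[22,1]->4
lane 22->22/4=5, 22 mod 4=2
i=1  r:5+0->5  c:2·2+1->5
col: 4 vs 5

buggy=4 correct=5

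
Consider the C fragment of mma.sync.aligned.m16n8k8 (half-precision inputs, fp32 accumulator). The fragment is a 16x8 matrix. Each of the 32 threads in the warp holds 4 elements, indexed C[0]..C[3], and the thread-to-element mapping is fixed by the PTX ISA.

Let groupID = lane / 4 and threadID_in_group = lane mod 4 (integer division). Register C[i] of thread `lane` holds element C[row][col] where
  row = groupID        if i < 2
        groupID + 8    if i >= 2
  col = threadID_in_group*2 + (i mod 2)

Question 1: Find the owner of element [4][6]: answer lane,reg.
19,0

r: 4->gid=4,r8=0  c: 6->tid=3,i&1=0
L=4*4+3=19  i=0*2+0=0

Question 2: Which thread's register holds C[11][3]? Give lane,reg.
r=11->g=3,rb=1  c=3->t=1,b0=1
L=3*4+1=13  i=1*2+1=3

13,3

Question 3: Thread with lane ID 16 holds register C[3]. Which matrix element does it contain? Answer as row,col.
lane 16→16/4=4, 16 mod 4=0
i=3  r:4+8→12  c:2·0+1→1

12,1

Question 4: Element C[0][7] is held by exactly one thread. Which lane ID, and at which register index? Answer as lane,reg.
3,1

r:0=>grp=0,rB=0  c:7=>tig=3,lo=1
L=0*4+3=3  i=0*2+1=1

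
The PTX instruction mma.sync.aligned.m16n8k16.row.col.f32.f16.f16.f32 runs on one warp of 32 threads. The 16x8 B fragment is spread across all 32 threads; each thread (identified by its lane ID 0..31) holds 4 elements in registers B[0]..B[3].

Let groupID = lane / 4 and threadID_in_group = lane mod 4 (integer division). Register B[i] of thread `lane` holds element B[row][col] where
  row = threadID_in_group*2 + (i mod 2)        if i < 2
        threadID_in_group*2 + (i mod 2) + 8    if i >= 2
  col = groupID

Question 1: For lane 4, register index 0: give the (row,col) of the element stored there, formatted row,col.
0,1

4: gid=1,tid=0
[0] (0*2+0+0,1) = (0,1)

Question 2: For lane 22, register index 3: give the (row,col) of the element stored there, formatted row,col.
13,5

lane 22: g=5 (22/4), t=2 (22%4)
i=3: r=2*2+1+8=13, c=g=5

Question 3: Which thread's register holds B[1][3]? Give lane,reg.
c=3⇒gr=3  r=1⇒Rb=0,th=0,odd=1
L=3*4+0=12  i=0*2+1=1

12,1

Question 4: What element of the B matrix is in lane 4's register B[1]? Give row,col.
1,1

L=4->gid=4>>2=1, tid=4&3=0
[1]->row 0·2+1+0=1  col gid=1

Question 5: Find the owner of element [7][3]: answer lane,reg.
15,1

c:3=>grp=3  r:7=>rB=0,tig=3,lo=1
L=3*4+3=15  i=0*2+1=1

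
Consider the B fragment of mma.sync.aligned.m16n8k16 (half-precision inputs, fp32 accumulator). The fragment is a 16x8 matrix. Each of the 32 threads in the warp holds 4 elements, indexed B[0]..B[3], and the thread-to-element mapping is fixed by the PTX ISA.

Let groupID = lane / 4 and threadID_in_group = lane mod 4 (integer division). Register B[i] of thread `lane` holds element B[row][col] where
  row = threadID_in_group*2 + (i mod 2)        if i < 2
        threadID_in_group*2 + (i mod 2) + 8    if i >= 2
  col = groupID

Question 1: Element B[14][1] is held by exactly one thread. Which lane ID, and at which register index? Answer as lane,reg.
c=1⇒gr=1  r=14⇒Rb=1,th=3,odd=0
L=1*4+3=7  i=1*2+0=2

7,2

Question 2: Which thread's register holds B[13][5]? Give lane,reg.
22,3

c=5→G=5  r=13→rhi=1,T=2,p=1
L=5*4+2=22  i=1*2+1=3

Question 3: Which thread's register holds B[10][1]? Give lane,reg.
c=1→G=1  r=10→rhi=1,T=1,p=0
L=1*4+1=5  i=1*2+0=2

5,2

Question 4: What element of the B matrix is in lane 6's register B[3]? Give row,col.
13,1

L=6->g=6>>2=1, t=6&3=2
[3]->row 2·2+1+8=13  col g=1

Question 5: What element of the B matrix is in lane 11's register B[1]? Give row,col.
7,2

L=11→G=11>>2=2, T=11&3=3
[1]→row 3·2+1+0=7  col G=2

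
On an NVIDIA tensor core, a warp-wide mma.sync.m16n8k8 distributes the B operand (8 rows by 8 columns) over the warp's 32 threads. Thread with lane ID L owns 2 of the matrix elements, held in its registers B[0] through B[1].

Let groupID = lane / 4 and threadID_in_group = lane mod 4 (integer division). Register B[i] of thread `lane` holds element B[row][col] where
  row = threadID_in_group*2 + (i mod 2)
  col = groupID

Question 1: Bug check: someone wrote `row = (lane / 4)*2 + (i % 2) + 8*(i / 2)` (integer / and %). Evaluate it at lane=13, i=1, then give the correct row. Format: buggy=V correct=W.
buggy=7 correct=3

`(lane / 4)*2 + (i % 2) + 8*(i / 2)`[13,1]⇒7
lane 13⇒13/4=3, 13 mod 4=1
i=1  r:2·1+1⇒3  c:3
row: 7 vs 3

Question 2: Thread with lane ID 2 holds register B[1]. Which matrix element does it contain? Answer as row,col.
5,0

lane 2->2/4=0, 2 mod 4=2
i=1  r:2·2+1->5  c:0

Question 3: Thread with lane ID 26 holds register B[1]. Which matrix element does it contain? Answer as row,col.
5,6

lane 26: gr=6 (26/4), th=2 (26%4)
i=1: r=2*2+1=5, c=gr=6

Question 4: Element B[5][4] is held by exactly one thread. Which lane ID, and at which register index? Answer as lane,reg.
18,1

c:4=>grp=4  r:5=>tig=2,lo=1
L=4*4+2=18  i=1=1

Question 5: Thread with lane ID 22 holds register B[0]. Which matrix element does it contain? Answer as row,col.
4,5

22: grp=5,tig=2
[0] (2*2+0,5) = (4,5)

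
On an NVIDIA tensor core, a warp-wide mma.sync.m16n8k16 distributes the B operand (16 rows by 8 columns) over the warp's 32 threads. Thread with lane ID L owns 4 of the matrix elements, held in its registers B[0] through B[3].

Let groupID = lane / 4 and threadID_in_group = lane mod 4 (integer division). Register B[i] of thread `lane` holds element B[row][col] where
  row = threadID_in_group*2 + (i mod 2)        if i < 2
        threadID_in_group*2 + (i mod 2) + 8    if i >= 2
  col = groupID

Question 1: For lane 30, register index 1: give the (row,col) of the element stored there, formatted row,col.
lane 30: G=7 (30/4), T=2 (30%4)
i=1: r=2*2+1+0=5, c=G=7

5,7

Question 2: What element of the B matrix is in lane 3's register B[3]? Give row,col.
3: g=0,t=3
[3] (3*2+1+8,0) = (15,0)

15,0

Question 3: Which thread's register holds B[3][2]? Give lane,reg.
9,1

c=2→G=2  r=3→rhi=0,T=1,p=1
L=2*4+1=9  i=0*2+1=1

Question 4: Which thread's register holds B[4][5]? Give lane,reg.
22,0

c=5->g=5  r=4->rb=0,t=2,b0=0
L=5*4+2=22  i=0*2+0=0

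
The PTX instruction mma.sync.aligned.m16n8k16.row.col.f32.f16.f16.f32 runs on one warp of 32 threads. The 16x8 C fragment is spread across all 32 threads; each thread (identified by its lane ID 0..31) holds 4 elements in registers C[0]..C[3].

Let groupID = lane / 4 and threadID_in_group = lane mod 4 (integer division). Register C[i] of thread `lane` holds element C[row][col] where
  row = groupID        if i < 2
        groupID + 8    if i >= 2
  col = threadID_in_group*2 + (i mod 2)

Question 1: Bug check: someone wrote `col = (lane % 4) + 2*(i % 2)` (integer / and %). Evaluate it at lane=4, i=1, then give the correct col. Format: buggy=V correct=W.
`(lane % 4) + 2*(i % 2)`[4,1]->2
lane 4: gid=1 (4/4), tid=0 (4%4)
i=1: r=1+0=1, c=0*2+1=1
col: 2 vs 1

buggy=2 correct=1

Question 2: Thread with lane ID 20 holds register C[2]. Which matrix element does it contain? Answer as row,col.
L=20⇒gr=20>>2=5, th=20&3=0
[2]⇒row 5+8=13  col 0·2+0=0

13,0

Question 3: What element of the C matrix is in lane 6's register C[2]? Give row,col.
9,4

lane 6⇒6/4=1, 6 mod 4=2
i=2  r:1+8⇒9  c:2·2+0⇒4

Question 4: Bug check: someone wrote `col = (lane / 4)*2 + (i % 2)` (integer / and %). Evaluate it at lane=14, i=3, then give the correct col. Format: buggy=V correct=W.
buggy=7 correct=5

`(lane / 4)*2 + (i % 2)`[14,3]->7
14: gid=3,tid=2
[3] (3+8,2*2+1) = (11,5)
col: 7 vs 5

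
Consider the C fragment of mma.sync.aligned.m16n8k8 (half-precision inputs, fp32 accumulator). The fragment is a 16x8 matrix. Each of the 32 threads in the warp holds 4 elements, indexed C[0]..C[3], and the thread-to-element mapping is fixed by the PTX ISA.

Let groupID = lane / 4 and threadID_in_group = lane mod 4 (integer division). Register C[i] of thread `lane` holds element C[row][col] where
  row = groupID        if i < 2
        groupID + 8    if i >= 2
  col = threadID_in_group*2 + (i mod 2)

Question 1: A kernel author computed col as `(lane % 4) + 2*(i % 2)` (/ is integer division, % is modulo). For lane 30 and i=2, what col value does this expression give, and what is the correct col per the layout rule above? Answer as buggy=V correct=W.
`(lane % 4) + 2*(i % 2)`[30,2]=>2
lane 30=>30/4=7, 30 mod 4=2
i=2  r:7+8=>15  c:2·2+0=>4
col: 2 vs 4

buggy=2 correct=4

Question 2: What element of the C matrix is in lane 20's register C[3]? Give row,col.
13,1

lane 20=>20/4=5, 20 mod 4=0
i=3  r:5+8=>13  c:2·0+1=>1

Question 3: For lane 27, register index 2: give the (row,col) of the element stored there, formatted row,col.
14,6

27: gid=6,tid=3
[2] (6+8,3*2+0) = (14,6)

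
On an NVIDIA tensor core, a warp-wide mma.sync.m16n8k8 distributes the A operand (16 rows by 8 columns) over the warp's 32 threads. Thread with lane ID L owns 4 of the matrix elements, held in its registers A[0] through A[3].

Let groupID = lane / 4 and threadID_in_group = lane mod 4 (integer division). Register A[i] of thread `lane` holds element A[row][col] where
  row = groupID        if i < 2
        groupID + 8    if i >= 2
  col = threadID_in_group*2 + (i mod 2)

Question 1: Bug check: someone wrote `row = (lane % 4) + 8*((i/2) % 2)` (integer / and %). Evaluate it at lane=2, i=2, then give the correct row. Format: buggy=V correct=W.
`(lane % 4) + 8*((i/2) % 2)`[2,2]⇒10
lane 2⇒2/4=0, 2 mod 4=2
i=2  r:0+8⇒8  c:2·2+0⇒4
row: 10 vs 8

buggy=10 correct=8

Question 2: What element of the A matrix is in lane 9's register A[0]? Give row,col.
2,2

lane 9: gid=2 (9/4), tid=1 (9%4)
i=0: r=2+0=2, c=1*2+0=2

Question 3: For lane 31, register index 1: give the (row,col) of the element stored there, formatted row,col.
7,7

31: gid=7,tid=3
[1] (7+0,3*2+1) = (7,7)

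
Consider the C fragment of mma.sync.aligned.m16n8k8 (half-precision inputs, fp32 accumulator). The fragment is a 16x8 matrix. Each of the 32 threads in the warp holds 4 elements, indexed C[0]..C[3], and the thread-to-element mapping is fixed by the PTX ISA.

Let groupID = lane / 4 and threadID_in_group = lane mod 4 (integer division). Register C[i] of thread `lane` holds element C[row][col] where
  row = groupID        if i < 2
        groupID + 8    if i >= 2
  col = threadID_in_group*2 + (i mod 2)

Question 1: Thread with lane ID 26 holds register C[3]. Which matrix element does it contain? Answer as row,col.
lane 26->26/4=6, 26 mod 4=2
i=3  r:6+8->14  c:2·2+1->5

14,5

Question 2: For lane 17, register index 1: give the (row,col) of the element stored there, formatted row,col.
L=17⇒gr=17>>2=4, th=17&3=1
[1]⇒row 4+0=4  col 1·2+1=3

4,3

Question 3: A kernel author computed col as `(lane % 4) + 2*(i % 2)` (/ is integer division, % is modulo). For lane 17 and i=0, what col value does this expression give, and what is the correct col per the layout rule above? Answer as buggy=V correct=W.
buggy=1 correct=2

`(lane % 4) + 2*(i % 2)`[17,0]→1
lane 17: G=4 (17/4), T=1 (17%4)
i=0: r=4+0=4, c=1*2+0=2
col: 1 vs 2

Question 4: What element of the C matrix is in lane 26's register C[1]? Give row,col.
6,5

lane 26->26/4=6, 26 mod 4=2
i=1  r:6+0->6  c:2·2+1->5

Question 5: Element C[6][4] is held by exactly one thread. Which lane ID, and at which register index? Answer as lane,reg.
26,0

r=6→G=6,rhi=0  c=4→T=2,p=0
L=6*4+2=26  i=0*2+0=0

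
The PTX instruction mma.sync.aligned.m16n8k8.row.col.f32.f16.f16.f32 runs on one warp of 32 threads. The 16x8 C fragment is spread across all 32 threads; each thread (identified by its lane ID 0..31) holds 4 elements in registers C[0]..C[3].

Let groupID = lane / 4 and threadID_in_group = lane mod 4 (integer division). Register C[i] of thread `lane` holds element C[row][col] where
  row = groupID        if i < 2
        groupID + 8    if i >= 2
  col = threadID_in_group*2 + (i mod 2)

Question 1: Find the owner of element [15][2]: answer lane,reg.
29,2

r=15->g=7,rb=1  c=2->t=1,b0=0
L=7*4+1=29  i=1*2+0=2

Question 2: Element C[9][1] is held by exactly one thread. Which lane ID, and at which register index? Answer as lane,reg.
r: 9->gid=1,r8=1  c: 1->tid=0,i&1=1
L=1*4+0=4  i=1*2+1=3

4,3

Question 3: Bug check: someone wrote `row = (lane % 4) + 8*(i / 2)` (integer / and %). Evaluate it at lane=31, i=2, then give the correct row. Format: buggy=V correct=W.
`(lane % 4) + 8*(i / 2)`[31,2]=>11
L=31=>grp=31>>2=7, tig=31&3=3
[2]=>row 7+8=15  col 3·2+0=6
row: 11 vs 15

buggy=11 correct=15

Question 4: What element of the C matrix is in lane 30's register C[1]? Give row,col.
lane 30->30/4=7, 30 mod 4=2
i=1  r:7+0->7  c:2·2+1->5

7,5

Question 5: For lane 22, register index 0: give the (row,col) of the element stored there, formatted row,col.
5,4

22: gid=5,tid=2
[0] (5+0,2*2+0) = (5,4)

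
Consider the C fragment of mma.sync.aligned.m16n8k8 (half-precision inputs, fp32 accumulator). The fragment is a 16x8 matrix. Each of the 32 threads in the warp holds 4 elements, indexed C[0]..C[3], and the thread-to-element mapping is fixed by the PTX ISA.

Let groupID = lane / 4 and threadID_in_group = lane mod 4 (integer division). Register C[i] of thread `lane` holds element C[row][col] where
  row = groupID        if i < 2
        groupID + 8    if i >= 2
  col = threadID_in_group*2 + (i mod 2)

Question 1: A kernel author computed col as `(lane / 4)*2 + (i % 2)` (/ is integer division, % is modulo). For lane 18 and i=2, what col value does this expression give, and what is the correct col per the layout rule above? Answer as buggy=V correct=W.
buggy=8 correct=4

`(lane / 4)*2 + (i % 2)`[18,2]->8
lane 18: gid=4 (18/4), tid=2 (18%4)
i=2: r=4+8=12, c=2*2+0=4
col: 8 vs 4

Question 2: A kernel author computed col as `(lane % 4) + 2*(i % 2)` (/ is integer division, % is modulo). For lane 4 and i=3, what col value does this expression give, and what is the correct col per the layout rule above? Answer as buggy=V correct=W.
buggy=2 correct=1

`(lane % 4) + 2*(i % 2)`[4,3]⇒2
lane 4: gr=1 (4/4), th=0 (4%4)
i=3: r=1+8=9, c=0*2+1=1
col: 2 vs 1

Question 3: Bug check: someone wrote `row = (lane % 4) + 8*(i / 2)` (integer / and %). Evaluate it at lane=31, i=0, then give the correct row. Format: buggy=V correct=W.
`(lane % 4) + 8*(i / 2)`[31,0]→3
31: G=7,T=3
[0] (7+0,3*2+0) = (7,6)
row: 3 vs 7

buggy=3 correct=7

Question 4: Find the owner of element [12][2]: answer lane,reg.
17,2

r=12->g=4,rb=1  c=2->t=1,b0=0
L=4*4+1=17  i=1*2+0=2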